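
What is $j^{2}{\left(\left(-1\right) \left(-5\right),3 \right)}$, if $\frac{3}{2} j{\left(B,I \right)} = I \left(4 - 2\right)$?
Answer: $16$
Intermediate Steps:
$j{\left(B,I \right)} = \frac{4 I}{3}$ ($j{\left(B,I \right)} = \frac{2 I \left(4 - 2\right)}{3} = \frac{2 I 2}{3} = \frac{2 \cdot 2 I}{3} = \frac{4 I}{3}$)
$j^{2}{\left(\left(-1\right) \left(-5\right),3 \right)} = \left(\frac{4}{3} \cdot 3\right)^{2} = 4^{2} = 16$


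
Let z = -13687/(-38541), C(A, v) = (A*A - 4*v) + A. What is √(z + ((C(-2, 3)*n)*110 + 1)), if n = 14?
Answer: 2*I*√5718320192013/38541 ≈ 124.09*I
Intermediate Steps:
C(A, v) = A + A² - 4*v (C(A, v) = (A² - 4*v) + A = A + A² - 4*v)
z = 13687/38541 (z = -13687*(-1/38541) = 13687/38541 ≈ 0.35513)
√(z + ((C(-2, 3)*n)*110 + 1)) = √(13687/38541 + (((-2 + (-2)² - 4*3)*14)*110 + 1)) = √(13687/38541 + (((-2 + 4 - 12)*14)*110 + 1)) = √(13687/38541 + (-10*14*110 + 1)) = √(13687/38541 + (-140*110 + 1)) = √(13687/38541 + (-15400 + 1)) = √(13687/38541 - 15399) = √(-593479172/38541) = 2*I*√5718320192013/38541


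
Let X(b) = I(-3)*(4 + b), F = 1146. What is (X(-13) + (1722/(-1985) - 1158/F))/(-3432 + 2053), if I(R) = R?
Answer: -9524638/522827165 ≈ -0.018218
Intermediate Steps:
X(b) = -12 - 3*b (X(b) = -3*(4 + b) = -12 - 3*b)
(X(-13) + (1722/(-1985) - 1158/F))/(-3432 + 2053) = ((-12 - 3*(-13)) + (1722/(-1985) - 1158/1146))/(-3432 + 2053) = ((-12 + 39) + (1722*(-1/1985) - 1158*1/1146))/(-1379) = (27 + (-1722/1985 - 193/191))*(-1/1379) = (27 - 712007/379135)*(-1/1379) = (9524638/379135)*(-1/1379) = -9524638/522827165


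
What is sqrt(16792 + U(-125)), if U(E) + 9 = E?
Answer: sqrt(16658) ≈ 129.07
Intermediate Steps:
U(E) = -9 + E
sqrt(16792 + U(-125)) = sqrt(16792 + (-9 - 125)) = sqrt(16792 - 134) = sqrt(16658)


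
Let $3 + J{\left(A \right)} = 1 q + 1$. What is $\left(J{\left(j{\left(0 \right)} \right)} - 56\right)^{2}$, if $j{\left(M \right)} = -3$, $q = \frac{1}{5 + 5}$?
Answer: $\frac{335241}{100} \approx 3352.4$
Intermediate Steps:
$q = \frac{1}{10} \approx 0.1$
$J{\left(A \right)} = - \frac{19}{10}$ ($J{\left(A \right)} = -3 + \left(1 \cdot \frac{1}{10} + 1\right) = -3 + \left(\frac{1}{10} + 1\right) = -3 + \frac{11}{10} = - \frac{19}{10}$)
$\left(J{\left(j{\left(0 \right)} \right)} - 56\right)^{2} = \left(- \frac{19}{10} - 56\right)^{2} = \left(- \frac{579}{10}\right)^{2} = \frac{335241}{100}$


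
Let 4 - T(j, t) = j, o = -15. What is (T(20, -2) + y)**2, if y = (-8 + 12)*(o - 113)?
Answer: 278784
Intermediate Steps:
T(j, t) = 4 - j
y = -512 (y = (-8 + 12)*(-15 - 113) = 4*(-128) = -512)
(T(20, -2) + y)**2 = ((4 - 1*20) - 512)**2 = ((4 - 20) - 512)**2 = (-16 - 512)**2 = (-528)**2 = 278784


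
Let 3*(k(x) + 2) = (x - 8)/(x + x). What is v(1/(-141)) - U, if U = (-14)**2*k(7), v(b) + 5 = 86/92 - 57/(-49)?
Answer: 2662637/6762 ≈ 393.76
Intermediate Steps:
k(x) = -2 + (-8 + x)/(6*x) (k(x) = -2 + ((x - 8)/(x + x))/3 = -2 + ((-8 + x)/((2*x)))/3 = -2 + ((-8 + x)*(1/(2*x)))/3 = -2 + ((-8 + x)/(2*x))/3 = -2 + (-8 + x)/(6*x))
v(b) = -6541/2254 (v(b) = -5 + (86/92 - 57/(-49)) = -5 + (86*(1/92) - 57*(-1/49)) = -5 + (43/46 + 57/49) = -5 + 4729/2254 = -6541/2254)
U = -1190/3 (U = (-14)**2*((1/6)*(-8 - 11*7)/7) = 196*((1/6)*(1/7)*(-8 - 77)) = 196*((1/6)*(1/7)*(-85)) = 196*(-85/42) = -1190/3 ≈ -396.67)
v(1/(-141)) - U = -6541/2254 - 1*(-1190/3) = -6541/2254 + 1190/3 = 2662637/6762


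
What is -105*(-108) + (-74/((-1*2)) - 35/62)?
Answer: 705339/62 ≈ 11376.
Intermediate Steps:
-105*(-108) + (-74/((-1*2)) - 35/62) = 11340 + (-74/(-2) - 35*1/62) = 11340 + (-74*(-½) - 35/62) = 11340 + (37 - 35/62) = 11340 + 2259/62 = 705339/62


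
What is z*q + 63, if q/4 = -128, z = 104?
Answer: -53185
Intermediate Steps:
q = -512 (q = 4*(-128) = -512)
z*q + 63 = 104*(-512) + 63 = -53248 + 63 = -53185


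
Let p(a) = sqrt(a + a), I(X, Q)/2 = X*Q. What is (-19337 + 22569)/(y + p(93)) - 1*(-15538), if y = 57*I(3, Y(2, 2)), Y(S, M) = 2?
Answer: 1211477858/77945 - 1616*sqrt(186)/233835 ≈ 15543.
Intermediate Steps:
I(X, Q) = 2*Q*X (I(X, Q) = 2*(X*Q) = 2*(Q*X) = 2*Q*X)
y = 684 (y = 57*(2*2*3) = 57*12 = 684)
p(a) = sqrt(2)*sqrt(a) (p(a) = sqrt(2*a) = sqrt(2)*sqrt(a))
(-19337 + 22569)/(y + p(93)) - 1*(-15538) = (-19337 + 22569)/(684 + sqrt(2)*sqrt(93)) - 1*(-15538) = 3232/(684 + sqrt(186)) + 15538 = 15538 + 3232/(684 + sqrt(186))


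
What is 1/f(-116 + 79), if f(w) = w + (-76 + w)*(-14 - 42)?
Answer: 1/6291 ≈ 0.00015896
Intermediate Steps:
f(w) = 4256 - 55*w (f(w) = w + (-76 + w)*(-56) = w + (4256 - 56*w) = 4256 - 55*w)
1/f(-116 + 79) = 1/(4256 - 55*(-116 + 79)) = 1/(4256 - 55*(-37)) = 1/(4256 + 2035) = 1/6291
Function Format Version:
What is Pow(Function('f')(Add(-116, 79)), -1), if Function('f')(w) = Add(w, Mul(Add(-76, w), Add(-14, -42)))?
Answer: Rational(1, 6291) ≈ 0.00015896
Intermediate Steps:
Function('f')(w) = Add(4256, Mul(-55, w)) (Function('f')(w) = Add(w, Mul(Add(-76, w), -56)) = Add(w, Add(4256, Mul(-56, w))) = Add(4256, Mul(-55, w)))
Pow(Function('f')(Add(-116, 79)), -1) = Pow(Add(4256, Mul(-55, Add(-116, 79))), -1) = Pow(Add(4256, Mul(-55, -37)), -1) = Pow(Add(4256, 2035), -1) = Pow(6291, -1) = Rational(1, 6291)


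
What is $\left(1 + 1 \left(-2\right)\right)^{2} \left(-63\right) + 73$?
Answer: $10$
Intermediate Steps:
$\left(1 + 1 \left(-2\right)\right)^{2} \left(-63\right) + 73 = \left(1 - 2\right)^{2} \left(-63\right) + 73 = \left(-1\right)^{2} \left(-63\right) + 73 = 1 \left(-63\right) + 73 = -63 + 73 = 10$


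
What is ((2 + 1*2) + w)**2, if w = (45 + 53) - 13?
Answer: 7921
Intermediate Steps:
w = 85 (w = 98 - 13 = 85)
((2 + 1*2) + w)**2 = ((2 + 1*2) + 85)**2 = ((2 + 2) + 85)**2 = (4 + 85)**2 = 89**2 = 7921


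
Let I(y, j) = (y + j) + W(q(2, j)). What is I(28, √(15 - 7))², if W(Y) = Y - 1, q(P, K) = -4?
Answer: 537 + 92*√2 ≈ 667.11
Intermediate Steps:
W(Y) = -1 + Y
I(y, j) = -5 + j + y (I(y, j) = (y + j) + (-1 - 4) = (j + y) - 5 = -5 + j + y)
I(28, √(15 - 7))² = (-5 + √(15 - 7) + 28)² = (-5 + √8 + 28)² = (-5 + 2*√2 + 28)² = (23 + 2*√2)²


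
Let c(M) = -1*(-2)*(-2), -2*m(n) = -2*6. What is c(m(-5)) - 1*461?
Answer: -465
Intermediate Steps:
m(n) = 6 (m(n) = -(-1)*6 = -½*(-12) = 6)
c(M) = -4 (c(M) = 2*(-2) = -4)
c(m(-5)) - 1*461 = -4 - 1*461 = -4 - 461 = -465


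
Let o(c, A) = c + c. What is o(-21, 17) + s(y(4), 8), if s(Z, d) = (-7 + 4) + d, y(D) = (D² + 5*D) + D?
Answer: -37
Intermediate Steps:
o(c, A) = 2*c
y(D) = D² + 6*D
s(Z, d) = -3 + d
o(-21, 17) + s(y(4), 8) = 2*(-21) + (-3 + 8) = -42 + 5 = -37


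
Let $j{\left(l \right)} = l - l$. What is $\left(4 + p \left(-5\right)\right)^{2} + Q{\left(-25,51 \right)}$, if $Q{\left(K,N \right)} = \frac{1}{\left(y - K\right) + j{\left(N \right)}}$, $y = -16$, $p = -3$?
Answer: $\frac{3250}{9} \approx 361.11$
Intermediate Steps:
$j{\left(l \right)} = 0$
$Q{\left(K,N \right)} = \frac{1}{-16 - K}$ ($Q{\left(K,N \right)} = \frac{1}{\left(-16 - K\right) + 0} = \frac{1}{-16 - K}$)
$\left(4 + p \left(-5\right)\right)^{2} + Q{\left(-25,51 \right)} = \left(4 - -15\right)^{2} - \frac{1}{16 - 25} = \left(4 + 15\right)^{2} - \frac{1}{-9} = 19^{2} - - \frac{1}{9} = 361 + \frac{1}{9} = \frac{3250}{9}$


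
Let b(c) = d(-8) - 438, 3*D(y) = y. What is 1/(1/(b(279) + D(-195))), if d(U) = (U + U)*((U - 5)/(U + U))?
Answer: -516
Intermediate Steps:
D(y) = y/3
d(U) = -5 + U (d(U) = (2*U)*((-5 + U)/((2*U))) = (2*U)*((-5 + U)*(1/(2*U))) = (2*U)*((-5 + U)/(2*U)) = -5 + U)
b(c) = -451 (b(c) = (-5 - 8) - 438 = -13 - 438 = -451)
1/(1/(b(279) + D(-195))) = 1/(1/(-451 + (1/3)*(-195))) = 1/(1/(-451 - 65)) = 1/(1/(-516)) = 1/(-1/516) = -516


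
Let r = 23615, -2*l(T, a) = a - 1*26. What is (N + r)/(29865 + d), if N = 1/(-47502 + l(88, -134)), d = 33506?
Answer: 1119870529/3005179562 ≈ 0.37265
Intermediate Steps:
l(T, a) = 13 - a/2 (l(T, a) = -(a - 1*26)/2 = -(a - 26)/2 = -(-26 + a)/2 = 13 - a/2)
N = -1/47422 (N = 1/(-47502 + (13 - 1/2*(-134))) = 1/(-47502 + (13 + 67)) = 1/(-47502 + 80) = 1/(-47422) = -1/47422 ≈ -2.1087e-5)
(N + r)/(29865 + d) = (-1/47422 + 23615)/(29865 + 33506) = (1119870529/47422)/63371 = (1119870529/47422)*(1/63371) = 1119870529/3005179562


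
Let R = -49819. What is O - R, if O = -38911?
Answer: 10908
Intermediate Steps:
O - R = -38911 - 1*(-49819) = -38911 + 49819 = 10908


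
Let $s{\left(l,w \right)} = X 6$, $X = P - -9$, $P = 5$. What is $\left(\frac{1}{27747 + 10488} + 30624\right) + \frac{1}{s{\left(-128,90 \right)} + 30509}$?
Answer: $\frac{35821608092348}{1169723355} \approx 30624.0$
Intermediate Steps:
$X = 14$ ($X = 5 - -9 = 5 + 9 = 14$)
$s{\left(l,w \right)} = 84$ ($s{\left(l,w \right)} = 14 \cdot 6 = 84$)
$\left(\frac{1}{27747 + 10488} + 30624\right) + \frac{1}{s{\left(-128,90 \right)} + 30509} = \left(\frac{1}{27747 + 10488} + 30624\right) + \frac{1}{84 + 30509} = \left(\frac{1}{38235} + 30624\right) + \frac{1}{30593} = \frac{1170908641}{38235} + \frac{1}{30593} = \frac{35821608092348}{1169723355}$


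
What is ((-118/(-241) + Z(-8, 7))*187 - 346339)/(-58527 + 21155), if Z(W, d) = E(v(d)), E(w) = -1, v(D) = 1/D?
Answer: 20872675/2251663 ≈ 9.2699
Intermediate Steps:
v(D) = 1/D
Z(W, d) = -1
((-118/(-241) + Z(-8, 7))*187 - 346339)/(-58527 + 21155) = ((-118/(-241) - 1)*187 - 346339)/(-58527 + 21155) = ((-118*(-1/241) - 1)*187 - 346339)/(-37372) = ((118/241 - 1)*187 - 346339)*(-1/37372) = (-123/241*187 - 346339)*(-1/37372) = (-23001/241 - 346339)*(-1/37372) = -83490700/241*(-1/37372) = 20872675/2251663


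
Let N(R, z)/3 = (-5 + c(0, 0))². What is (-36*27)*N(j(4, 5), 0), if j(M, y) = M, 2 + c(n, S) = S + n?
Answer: -142884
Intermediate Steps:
c(n, S) = -2 + S + n (c(n, S) = -2 + (S + n) = -2 + S + n)
N(R, z) = 147 (N(R, z) = 3*(-5 + (-2 + 0 + 0))² = 3*(-5 - 2)² = 3*(-7)² = 3*49 = 147)
(-36*27)*N(j(4, 5), 0) = -36*27*147 = -972*147 = -142884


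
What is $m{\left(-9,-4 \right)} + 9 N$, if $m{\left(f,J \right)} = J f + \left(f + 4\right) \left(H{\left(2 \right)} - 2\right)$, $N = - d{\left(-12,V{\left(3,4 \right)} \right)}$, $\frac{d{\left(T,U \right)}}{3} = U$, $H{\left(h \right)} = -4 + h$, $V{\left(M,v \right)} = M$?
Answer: $-25$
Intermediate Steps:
$d{\left(T,U \right)} = 3 U$
$N = -9$ ($N = - 3 \cdot 3 = \left(-1\right) 9 = -9$)
$m{\left(f,J \right)} = -16 - 4 f + J f$ ($m{\left(f,J \right)} = J f + \left(f + 4\right) \left(\left(-4 + 2\right) - 2\right) = J f + \left(4 + f\right) \left(-2 - 2\right) = J f + \left(4 + f\right) \left(-4\right) = J f - \left(16 + 4 f\right) = -16 - 4 f + J f$)
$m{\left(-9,-4 \right)} + 9 N = \left(-16 - -36 - -36\right) + 9 \left(-9\right) = \left(-16 + 36 + 36\right) - 81 = 56 - 81 = -25$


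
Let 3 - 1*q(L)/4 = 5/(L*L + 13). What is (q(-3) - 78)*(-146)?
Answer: 107456/11 ≈ 9768.7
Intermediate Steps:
q(L) = 12 - 20/(13 + L²) (q(L) = 12 - 20/(L*L + 13) = 12 - 20/(L² + 13) = 12 - 20/(13 + L²))
(q(-3) - 78)*(-146) = (4*(34 + 3*(-3)²)/(13 + (-3)²) - 78)*(-146) = (4*(34 + 3*9)/(13 + 9) - 78)*(-146) = (4*(34 + 27)/22 - 78)*(-146) = (4*(1/22)*61 - 78)*(-146) = (122/11 - 78)*(-146) = -736/11*(-146) = 107456/11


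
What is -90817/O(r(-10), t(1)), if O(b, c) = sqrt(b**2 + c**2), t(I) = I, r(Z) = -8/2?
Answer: -90817*sqrt(17)/17 ≈ -22026.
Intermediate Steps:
r(Z) = -4 (r(Z) = -8*1/2 = -4)
-90817/O(r(-10), t(1)) = -90817/sqrt((-4)**2 + 1**2) = -90817/sqrt(16 + 1) = -90817*sqrt(17)/17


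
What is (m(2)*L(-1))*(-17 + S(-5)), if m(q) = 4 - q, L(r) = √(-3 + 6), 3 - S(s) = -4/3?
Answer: -76*√3/3 ≈ -43.879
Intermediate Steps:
S(s) = 13/3 (S(s) = 3 - (-4)/3 = 3 - 1*(-4/3) = 3 + 4/3 = 13/3)
L(r) = √3
(m(2)*L(-1))*(-17 + S(-5)) = ((4 - 1*2)*√3)*(-17 + 13/3) = ((4 - 2)*√3)*(-38/3) = (2*√3)*(-38/3) = -76*√3/3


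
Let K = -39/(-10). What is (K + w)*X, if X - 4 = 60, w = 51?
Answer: 17568/5 ≈ 3513.6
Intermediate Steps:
K = 39/10 (K = -39*(-⅒) = 39/10 ≈ 3.9000)
X = 64 (X = 4 + 60 = 64)
(K + w)*X = (39/10 + 51)*64 = (549/10)*64 = 17568/5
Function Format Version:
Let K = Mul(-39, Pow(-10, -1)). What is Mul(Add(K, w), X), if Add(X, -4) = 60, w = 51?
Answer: Rational(17568, 5) ≈ 3513.6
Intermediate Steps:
K = Rational(39, 10) (K = Mul(-39, Rational(-1, 10)) = Rational(39, 10) ≈ 3.9000)
X = 64 (X = Add(4, 60) = 64)
Mul(Add(K, w), X) = Mul(Add(Rational(39, 10), 51), 64) = Mul(Rational(549, 10), 64) = Rational(17568, 5)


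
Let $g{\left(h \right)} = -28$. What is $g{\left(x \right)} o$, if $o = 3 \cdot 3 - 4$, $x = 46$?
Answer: $-140$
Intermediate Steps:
$o = 5$ ($o = 9 - 4 = 5$)
$g{\left(x \right)} o = \left(-28\right) 5 = -140$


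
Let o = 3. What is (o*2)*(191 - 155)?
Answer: 216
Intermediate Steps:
(o*2)*(191 - 155) = (3*2)*(191 - 155) = 6*36 = 216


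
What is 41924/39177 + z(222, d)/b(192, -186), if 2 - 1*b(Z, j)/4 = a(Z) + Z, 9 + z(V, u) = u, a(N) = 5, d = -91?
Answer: 610307/509301 ≈ 1.1983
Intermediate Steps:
z(V, u) = -9 + u
b(Z, j) = -12 - 4*Z (b(Z, j) = 8 - 4*(5 + Z) = 8 + (-20 - 4*Z) = -12 - 4*Z)
41924/39177 + z(222, d)/b(192, -186) = 41924/39177 + (-9 - 91)/(-12 - 4*192) = 41924*(1/39177) - 100/(-12 - 768) = 41924/39177 - 100/(-780) = 41924/39177 - 100*(-1/780) = 41924/39177 + 5/39 = 610307/509301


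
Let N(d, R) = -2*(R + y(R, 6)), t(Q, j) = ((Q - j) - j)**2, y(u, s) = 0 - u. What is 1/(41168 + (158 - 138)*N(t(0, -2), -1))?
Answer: 1/41168 ≈ 2.4291e-5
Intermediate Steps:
y(u, s) = -u
t(Q, j) = (Q - 2*j)**2
N(d, R) = 0 (N(d, R) = -2*(R - R) = -2*0 = 0)
1/(41168 + (158 - 138)*N(t(0, -2), -1)) = 1/(41168 + (158 - 138)*0) = 1/(41168 + 20*0) = 1/(41168 + 0) = 1/41168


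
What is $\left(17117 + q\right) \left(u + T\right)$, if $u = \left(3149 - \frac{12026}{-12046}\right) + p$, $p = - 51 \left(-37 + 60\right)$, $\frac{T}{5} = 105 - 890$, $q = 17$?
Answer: $- \frac{201030035076}{6023} \approx -3.3377 \cdot 10^{7}$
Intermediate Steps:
$T = -3925$ ($T = 5 \left(105 - 890\right) = 5 \left(-785\right) = -3925$)
$p = -1173$ ($p = \left(-51\right) 23 = -1173$)
$u = \frac{11907461}{6023}$ ($u = \left(3149 - \frac{12026}{-12046}\right) - 1173 = \left(3149 - - \frac{6013}{6023}\right) - 1173 = \left(3149 + \frac{6013}{6023}\right) - 1173 = \frac{18972440}{6023} - 1173 = \frac{11907461}{6023} \approx 1977.0$)
$\left(17117 + q\right) \left(u + T\right) = \left(17117 + 17\right) \left(\frac{11907461}{6023} - 3925\right) = 17134 \left(- \frac{11732814}{6023}\right) = - \frac{201030035076}{6023}$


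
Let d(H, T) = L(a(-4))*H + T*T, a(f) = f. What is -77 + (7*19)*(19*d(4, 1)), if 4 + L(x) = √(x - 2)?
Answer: -37982 + 10108*I*√6 ≈ -37982.0 + 24759.0*I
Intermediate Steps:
L(x) = -4 + √(-2 + x) (L(x) = -4 + √(x - 2) = -4 + √(-2 + x))
d(H, T) = T² + H*(-4 + I*√6) (d(H, T) = (-4 + √(-2 - 4))*H + T*T = (-4 + √(-6))*H + T² = (-4 + I*√6)*H + T² = H*(-4 + I*√6) + T² = T² + H*(-4 + I*√6))
-77 + (7*19)*(19*d(4, 1)) = -77 + (7*19)*(19*(1² - 1*4*(4 - I*√6))) = -77 + 133*(19*(1 + (-16 + 4*I*√6))) = -77 + 133*(19*(-15 + 4*I*√6)) = -77 + 133*(-285 + 76*I*√6) = -77 + (-37905 + 10108*I*√6) = -37982 + 10108*I*√6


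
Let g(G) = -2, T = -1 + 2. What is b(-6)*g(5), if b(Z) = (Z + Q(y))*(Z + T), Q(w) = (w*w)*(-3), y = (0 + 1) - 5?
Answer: -540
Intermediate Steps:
T = 1
y = -4 (y = 1 - 5 = -4)
Q(w) = -3*w² (Q(w) = w²*(-3) = -3*w²)
b(Z) = (1 + Z)*(-48 + Z) (b(Z) = (Z - 3*(-4)²)*(Z + 1) = (Z - 3*16)*(1 + Z) = (Z - 48)*(1 + Z) = (-48 + Z)*(1 + Z) = (1 + Z)*(-48 + Z))
b(-6)*g(5) = (-48 + (-6)² - 47*(-6))*(-2) = (-48 + 36 + 282)*(-2) = 270*(-2) = -540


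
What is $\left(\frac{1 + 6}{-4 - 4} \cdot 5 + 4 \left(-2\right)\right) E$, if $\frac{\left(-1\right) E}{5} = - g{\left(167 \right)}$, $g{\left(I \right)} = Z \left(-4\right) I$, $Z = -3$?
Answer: $- \frac{247995}{2} \approx -1.24 \cdot 10^{5}$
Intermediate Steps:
$g{\left(I \right)} = 12 I$ ($g{\left(I \right)} = \left(-3\right) \left(-4\right) I = 12 I$)
$E = 10020$ ($E = - 5 \left(- 12 \cdot 167\right) = - 5 \left(\left(-1\right) 2004\right) = \left(-5\right) \left(-2004\right) = 10020$)
$\left(\frac{1 + 6}{-4 - 4} \cdot 5 + 4 \left(-2\right)\right) E = \left(\frac{1 + 6}{-4 - 4} \cdot 5 + 4 \left(-2\right)\right) 10020 = \left(\frac{7}{-8} \cdot 5 - 8\right) 10020 = \left(7 \left(- \frac{1}{8}\right) 5 - 8\right) 10020 = \left(\left(- \frac{7}{8}\right) 5 - 8\right) 10020 = \left(- \frac{35}{8} - 8\right) 10020 = \left(- \frac{99}{8}\right) 10020 = - \frac{247995}{2}$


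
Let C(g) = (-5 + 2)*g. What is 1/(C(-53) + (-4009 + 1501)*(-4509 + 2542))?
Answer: 1/4933395 ≈ 2.0270e-7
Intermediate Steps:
C(g) = -3*g
1/(C(-53) + (-4009 + 1501)*(-4509 + 2542)) = 1/(-3*(-53) + (-4009 + 1501)*(-4509 + 2542)) = 1/(159 - 2508*(-1967)) = 1/(159 + 4933236) = 1/4933395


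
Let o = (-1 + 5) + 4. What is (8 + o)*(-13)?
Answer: -208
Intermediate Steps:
o = 8 (o = 4 + 4 = 8)
(8 + o)*(-13) = (8 + 8)*(-13) = 16*(-13) = -208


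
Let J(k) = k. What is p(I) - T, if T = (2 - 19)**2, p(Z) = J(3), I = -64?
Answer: -286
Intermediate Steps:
p(Z) = 3
T = 289 (T = (-17)**2 = 289)
p(I) - T = 3 - 1*289 = 3 - 289 = -286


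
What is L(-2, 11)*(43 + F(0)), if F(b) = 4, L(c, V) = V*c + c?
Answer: -1128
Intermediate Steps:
L(c, V) = c + V*c
L(-2, 11)*(43 + F(0)) = (-2*(1 + 11))*(43 + 4) = -2*12*47 = -24*47 = -1128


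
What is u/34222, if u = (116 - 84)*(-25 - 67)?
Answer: -1472/17111 ≈ -0.086027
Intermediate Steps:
u = -2944 (u = 32*(-92) = -2944)
u/34222 = -2944/34222 = -2944*1/34222 = -1472/17111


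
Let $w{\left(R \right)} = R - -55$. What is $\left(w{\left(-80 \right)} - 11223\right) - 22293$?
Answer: $-33541$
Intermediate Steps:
$w{\left(R \right)} = 55 + R$ ($w{\left(R \right)} = R + 55 = 55 + R$)
$\left(w{\left(-80 \right)} - 11223\right) - 22293 = \left(\left(55 - 80\right) - 11223\right) - 22293 = \left(-25 - 11223\right) - 22293 = -11248 - 22293 = -33541$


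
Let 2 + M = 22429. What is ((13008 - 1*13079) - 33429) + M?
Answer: -11073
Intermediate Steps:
M = 22427 (M = -2 + 22429 = 22427)
((13008 - 1*13079) - 33429) + M = ((13008 - 1*13079) - 33429) + 22427 = ((13008 - 13079) - 33429) + 22427 = (-71 - 33429) + 22427 = -33500 + 22427 = -11073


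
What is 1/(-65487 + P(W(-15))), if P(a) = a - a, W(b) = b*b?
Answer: -1/65487 ≈ -1.5270e-5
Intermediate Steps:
W(b) = b**2
P(a) = 0
1/(-65487 + P(W(-15))) = 1/(-65487 + 0) = 1/(-65487) = -1/65487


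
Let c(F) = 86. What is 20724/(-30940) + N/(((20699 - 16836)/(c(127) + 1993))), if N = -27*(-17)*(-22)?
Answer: -162406608573/29880305 ≈ -5435.2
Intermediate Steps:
N = -10098 (N = 459*(-22) = -10098)
20724/(-30940) + N/(((20699 - 16836)/(c(127) + 1993))) = 20724/(-30940) - 10098*(86 + 1993)/(20699 - 16836) = 20724*(-1/30940) - 10098/(3863/2079) = -5181/7735 - 10098/(3863*(1/2079)) = -5181/7735 - 10098/3863/2079 = -5181/7735 - 10098*2079/3863 = -5181/7735 - 20993742/3863 = -162406608573/29880305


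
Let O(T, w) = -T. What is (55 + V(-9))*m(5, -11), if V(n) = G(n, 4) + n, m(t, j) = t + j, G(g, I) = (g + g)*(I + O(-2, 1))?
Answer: 372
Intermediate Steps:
G(g, I) = 2*g*(2 + I) (G(g, I) = (g + g)*(I - 1*(-2)) = (2*g)*(I + 2) = (2*g)*(2 + I) = 2*g*(2 + I))
m(t, j) = j + t
V(n) = 13*n (V(n) = 2*n*(2 + 4) + n = 2*n*6 + n = 12*n + n = 13*n)
(55 + V(-9))*m(5, -11) = (55 + 13*(-9))*(-11 + 5) = (55 - 117)*(-6) = -62*(-6) = 372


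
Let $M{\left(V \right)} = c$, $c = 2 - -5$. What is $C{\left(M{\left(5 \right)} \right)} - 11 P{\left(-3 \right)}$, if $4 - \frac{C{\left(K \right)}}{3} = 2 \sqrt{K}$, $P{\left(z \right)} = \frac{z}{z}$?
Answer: $1 - 6 \sqrt{7} \approx -14.875$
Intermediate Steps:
$c = 7$ ($c = 2 + 5 = 7$)
$M{\left(V \right)} = 7$
$P{\left(z \right)} = 1$
$C{\left(K \right)} = 12 - 6 \sqrt{K}$ ($C{\left(K \right)} = 12 - 3 \cdot 2 \sqrt{K} = 12 - 6 \sqrt{K}$)
$C{\left(M{\left(5 \right)} \right)} - 11 P{\left(-3 \right)} = \left(12 - 6 \sqrt{7}\right) - 11 = 1 - 6 \sqrt{7}$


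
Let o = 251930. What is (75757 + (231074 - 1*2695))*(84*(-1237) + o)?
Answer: 45018818992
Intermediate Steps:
(75757 + (231074 - 1*2695))*(84*(-1237) + o) = (75757 + (231074 - 1*2695))*(84*(-1237) + 251930) = (75757 + (231074 - 2695))*(-103908 + 251930) = (75757 + 228379)*148022 = 304136*148022 = 45018818992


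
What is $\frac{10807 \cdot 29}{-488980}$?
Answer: $- \frac{313403}{488980} \approx -0.64093$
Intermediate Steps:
$\frac{10807 \cdot 29}{-488980} = 313403 \left(- \frac{1}{488980}\right) = - \frac{313403}{488980}$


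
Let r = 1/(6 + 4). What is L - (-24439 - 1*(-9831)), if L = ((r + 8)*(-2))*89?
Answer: 65831/5 ≈ 13166.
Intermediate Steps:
r = ⅒ (r = 1/10 = ⅒ ≈ 0.10000)
L = -7209/5 (L = ((⅒ + 8)*(-2))*89 = ((81/10)*(-2))*89 = -81/5*89 = -7209/5 ≈ -1441.8)
L - (-24439 - 1*(-9831)) = -7209/5 - (-24439 - 1*(-9831)) = -7209/5 - (-24439 + 9831) = -7209/5 - 1*(-14608) = -7209/5 + 14608 = 65831/5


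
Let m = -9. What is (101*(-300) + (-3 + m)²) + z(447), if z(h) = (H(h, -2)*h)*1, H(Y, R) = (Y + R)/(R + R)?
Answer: -319539/4 ≈ -79885.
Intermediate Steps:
H(Y, R) = (R + Y)/(2*R) (H(Y, R) = (R + Y)/((2*R)) = (R + Y)*(1/(2*R)) = (R + Y)/(2*R))
z(h) = h*(½ - h/4) (z(h) = (((½)*(-2 + h)/(-2))*h)*1 = (((½)*(-½)*(-2 + h))*h)*1 = ((½ - h/4)*h)*1 = (h*(½ - h/4))*1 = h*(½ - h/4))
(101*(-300) + (-3 + m)²) + z(447) = (101*(-300) + (-3 - 9)²) + (¼)*447*(2 - 1*447) = (-30300 + (-12)²) + (¼)*447*(2 - 447) = (-30300 + 144) + (¼)*447*(-445) = -30156 - 198915/4 = -319539/4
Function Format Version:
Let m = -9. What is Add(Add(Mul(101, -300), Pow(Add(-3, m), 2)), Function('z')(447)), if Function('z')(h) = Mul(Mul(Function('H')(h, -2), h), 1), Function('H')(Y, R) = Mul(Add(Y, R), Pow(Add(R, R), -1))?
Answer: Rational(-319539, 4) ≈ -79885.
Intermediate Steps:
Function('H')(Y, R) = Mul(Rational(1, 2), Pow(R, -1), Add(R, Y)) (Function('H')(Y, R) = Mul(Add(R, Y), Pow(Mul(2, R), -1)) = Mul(Add(R, Y), Mul(Rational(1, 2), Pow(R, -1))) = Mul(Rational(1, 2), Pow(R, -1), Add(R, Y)))
Function('z')(h) = Mul(h, Add(Rational(1, 2), Mul(Rational(-1, 4), h))) (Function('z')(h) = Mul(Mul(Mul(Rational(1, 2), Pow(-2, -1), Add(-2, h)), h), 1) = Mul(Mul(Mul(Rational(1, 2), Rational(-1, 2), Add(-2, h)), h), 1) = Mul(Mul(Add(Rational(1, 2), Mul(Rational(-1, 4), h)), h), 1) = Mul(Mul(h, Add(Rational(1, 2), Mul(Rational(-1, 4), h))), 1) = Mul(h, Add(Rational(1, 2), Mul(Rational(-1, 4), h))))
Add(Add(Mul(101, -300), Pow(Add(-3, m), 2)), Function('z')(447)) = Add(Add(Mul(101, -300), Pow(Add(-3, -9), 2)), Mul(Rational(1, 4), 447, Add(2, Mul(-1, 447)))) = Add(Add(-30300, Pow(-12, 2)), Mul(Rational(1, 4), 447, Add(2, -447))) = Add(Add(-30300, 144), Mul(Rational(1, 4), 447, -445)) = Add(-30156, Rational(-198915, 4)) = Rational(-319539, 4)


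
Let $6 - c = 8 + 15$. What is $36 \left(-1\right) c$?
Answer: $612$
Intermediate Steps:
$c = -17$ ($c = 6 - \left(8 + 15\right) = 6 - 23 = -17$)
$36 \left(-1\right) c = 36 \left(-1\right) \left(-17\right) = \left(-36\right) \left(-17\right) = 612$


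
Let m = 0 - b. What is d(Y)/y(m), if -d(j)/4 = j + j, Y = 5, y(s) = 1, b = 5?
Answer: -40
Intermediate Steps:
m = -5 (m = 0 - 1*5 = 0 - 5 = -5)
d(j) = -8*j (d(j) = -4*(j + j) = -8*j)
d(Y)/y(m) = (-8*5)/1 = 1*(-40) = -40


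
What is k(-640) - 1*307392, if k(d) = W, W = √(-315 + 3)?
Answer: -307392 + 2*I*√78 ≈ -3.0739e+5 + 17.664*I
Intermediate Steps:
W = 2*I*√78 (W = √(-312) = 2*I*√78 ≈ 17.664*I)
k(d) = 2*I*√78
k(-640) - 1*307392 = 2*I*√78 - 1*307392 = 2*I*√78 - 307392 = -307392 + 2*I*√78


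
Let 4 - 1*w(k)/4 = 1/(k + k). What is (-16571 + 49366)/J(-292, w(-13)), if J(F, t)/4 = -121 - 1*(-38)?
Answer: -32795/332 ≈ -98.780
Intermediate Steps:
w(k) = 16 - 2/k (w(k) = 16 - 4/(k + k) = 16 - 4*1/(2*k) = 16 - 2/k)
J(F, t) = -332 (J(F, t) = 4*(-121 - 1*(-38)) = 4*(-121 + 38) = 4*(-83) = -332)
(-16571 + 49366)/J(-292, w(-13)) = (-16571 + 49366)/(-332) = 32795*(-1/332) = -32795/332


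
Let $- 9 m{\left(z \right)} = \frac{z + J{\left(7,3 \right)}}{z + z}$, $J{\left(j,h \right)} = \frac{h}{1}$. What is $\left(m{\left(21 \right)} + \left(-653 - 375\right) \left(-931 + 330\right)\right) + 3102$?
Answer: $\frac{39118586}{63} \approx 6.2093 \cdot 10^{5}$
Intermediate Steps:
$J{\left(j,h \right)} = h$ ($J{\left(j,h \right)} = h 1 = h$)
$m{\left(z \right)} = - \frac{3 + z}{18 z}$ ($m{\left(z \right)} = - \frac{\left(z + 3\right) \frac{1}{z + z}}{9} = - \frac{\left(3 + z\right) \frac{1}{2 z}}{9} = - \frac{\frac{1}{2} \frac{1}{z} \left(3 + z\right)}{9} = - \frac{3 + z}{18 z}$)
$\left(m{\left(21 \right)} + \left(-653 - 375\right) \left(-931 + 330\right)\right) + 3102 = \left(\frac{-3 - 21}{18 \cdot 21} + \left(-653 - 375\right) \left(-931 + 330\right)\right) + 3102 = \left(\frac{1}{18} \cdot \frac{1}{21} \left(-3 - 21\right) - -617828\right) + 3102 = \left(\frac{1}{18} \cdot \frac{1}{21} \left(-24\right) + 617828\right) + 3102 = \left(- \frac{4}{63} + 617828\right) + 3102 = \frac{38923160}{63} + 3102 = \frac{39118586}{63}$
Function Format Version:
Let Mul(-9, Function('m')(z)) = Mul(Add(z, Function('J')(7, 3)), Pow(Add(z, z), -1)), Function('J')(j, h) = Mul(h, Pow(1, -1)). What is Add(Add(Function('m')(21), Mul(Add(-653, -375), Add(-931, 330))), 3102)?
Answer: Rational(39118586, 63) ≈ 6.2093e+5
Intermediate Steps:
Function('J')(j, h) = h (Function('J')(j, h) = Mul(h, 1) = h)
Function('m')(z) = Mul(Rational(-1, 18), Pow(z, -1), Add(3, z)) (Function('m')(z) = Mul(Rational(-1, 9), Mul(Add(z, 3), Pow(Add(z, z), -1))) = Mul(Rational(-1, 9), Mul(Add(3, z), Pow(Mul(2, z), -1))) = Mul(Rational(-1, 9), Mul(Add(3, z), Mul(Rational(1, 2), Pow(z, -1)))) = Mul(Rational(-1, 9), Mul(Rational(1, 2), Pow(z, -1), Add(3, z))) = Mul(Rational(-1, 18), Pow(z, -1), Add(3, z)))
Add(Add(Function('m')(21), Mul(Add(-653, -375), Add(-931, 330))), 3102) = Add(Add(Mul(Rational(1, 18), Pow(21, -1), Add(-3, Mul(-1, 21))), Mul(Add(-653, -375), Add(-931, 330))), 3102) = Add(Add(Mul(Rational(1, 18), Rational(1, 21), Add(-3, -21)), Mul(-1028, -601)), 3102) = Add(Add(Mul(Rational(1, 18), Rational(1, 21), -24), 617828), 3102) = Add(Add(Rational(-4, 63), 617828), 3102) = Add(Rational(38923160, 63), 3102) = Rational(39118586, 63)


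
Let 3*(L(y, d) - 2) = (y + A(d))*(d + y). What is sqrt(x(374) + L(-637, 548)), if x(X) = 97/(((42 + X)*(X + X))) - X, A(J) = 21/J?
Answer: sqrt(4734135972669227982)/15986256 ≈ 136.10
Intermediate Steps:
L(y, d) = 2 + (d + y)*(y + 21/d)/3 (L(y, d) = 2 + ((y + 21/d)*(d + y))/3 = 2 + ((d + y)*(y + 21/d))/3 = 2 + (d + y)*(y + 21/d)/3)
x(X) = -X + 97/(2*X*(42 + X)) (x(X) = 97/(((42 + X)*(2*X))) - X = 97/((2*X*(42 + X))) - X = 97*(1/(2*X*(42 + X))) - X = 97/(2*X*(42 + X)) - X = -X + 97/(2*X*(42 + X)))
sqrt(x(374) + L(-637, 548)) = sqrt((97/2 - 1*374**3 - 42*374**2)/(374*(42 + 374)) + (1/3)*(21*(-637) + 548*(27 + (-637)**2 + 548*(-637)))/548) = sqrt((1/374)*(97/2 - 1*52313624 - 42*139876)/416 + (1/3)*(1/548)*(-13377 + 548*(27 + 405769 - 349076))) = sqrt((1/374)*(1/416)*(97/2 - 52313624 - 5874792) + (1/3)*(1/548)*(-13377 + 548*56720)) = sqrt((1/374)*(1/416)*(-116376735/2) + (1/3)*(1/548)*(-13377 + 31082560)) = sqrt(-116376735/311168 + (1/3)*(1/548)*31069183) = sqrt(-116376735/311168 + 31069183/1644) = sqrt(2369103045851/127890048) = sqrt(4734135972669227982)/15986256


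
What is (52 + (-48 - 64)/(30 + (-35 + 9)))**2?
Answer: 576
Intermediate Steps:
(52 + (-48 - 64)/(30 + (-35 + 9)))**2 = (52 - 112/(30 - 26))**2 = (52 - 112/4)**2 = (52 - 112*1/4)**2 = (52 - 28)**2 = 24**2 = 576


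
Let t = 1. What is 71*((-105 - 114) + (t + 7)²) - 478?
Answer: -11483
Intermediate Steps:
71*((-105 - 114) + (t + 7)²) - 478 = 71*((-105 - 114) + (1 + 7)²) - 478 = 71*(-219 + 8²) - 478 = 71*(-219 + 64) - 478 = 71*(-155) - 478 = -11005 - 478 = -11483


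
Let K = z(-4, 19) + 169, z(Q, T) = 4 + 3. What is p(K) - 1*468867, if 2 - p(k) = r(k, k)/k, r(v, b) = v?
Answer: -468866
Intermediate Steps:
z(Q, T) = 7
K = 176 (K = 7 + 169 = 176)
p(k) = 1 (p(k) = 2 - k/k = 2 - 1*1 = 2 - 1 = 1)
p(K) - 1*468867 = 1 - 1*468867 = 1 - 468867 = -468866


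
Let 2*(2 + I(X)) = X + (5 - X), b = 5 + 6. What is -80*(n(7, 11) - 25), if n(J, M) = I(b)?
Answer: 1960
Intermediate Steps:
b = 11
I(X) = 1/2 (I(X) = -2 + (X + (5 - X))/2 = -2 + (1/2)*5 = -2 + 5/2 = 1/2)
n(J, M) = 1/2
-80*(n(7, 11) - 25) = -80*(1/2 - 25) = -80*(-49/2) = 1960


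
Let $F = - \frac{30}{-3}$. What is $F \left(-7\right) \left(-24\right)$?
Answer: $1680$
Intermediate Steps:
$F = 10$ ($F = \left(-30\right) \left(- \frac{1}{3}\right) = 10$)
$F \left(-7\right) \left(-24\right) = 10 \left(-7\right) \left(-24\right) = \left(-70\right) \left(-24\right) = 1680$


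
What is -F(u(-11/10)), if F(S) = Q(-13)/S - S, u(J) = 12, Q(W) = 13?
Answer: 131/12 ≈ 10.917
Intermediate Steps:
F(S) = -S + 13/S (F(S) = 13/S - S = -S + 13/S)
-F(u(-11/10)) = -(-1*12 + 13/12) = -(-12 + 13*(1/12)) = -(-12 + 13/12) = -1*(-131/12) = 131/12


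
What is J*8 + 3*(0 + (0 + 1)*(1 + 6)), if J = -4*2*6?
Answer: -363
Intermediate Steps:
J = -48 (J = -8*6 = -48)
J*8 + 3*(0 + (0 + 1)*(1 + 6)) = -48*8 + 3*(0 + (0 + 1)*(1 + 6)) = -384 + 3*(0 + 1*7) = -384 + 3*(0 + 7) = -384 + 3*7 = -384 + 21 = -363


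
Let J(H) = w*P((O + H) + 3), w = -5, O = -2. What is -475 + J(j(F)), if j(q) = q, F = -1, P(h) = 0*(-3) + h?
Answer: -475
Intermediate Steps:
P(h) = h (P(h) = 0 + h = h)
J(H) = -5 - 5*H (J(H) = -5*((-2 + H) + 3) = -5*(1 + H) = -5 - 5*H)
-475 + J(j(F)) = -475 + (-5 - 5*(-1)) = -475 + (-5 + 5) = -475 + 0 = -475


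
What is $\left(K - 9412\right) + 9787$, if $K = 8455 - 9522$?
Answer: $-692$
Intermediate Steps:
$K = -1067$ ($K = 8455 - 9522 = -1067$)
$\left(K - 9412\right) + 9787 = \left(-1067 - 9412\right) + 9787 = -10479 + 9787 = -692$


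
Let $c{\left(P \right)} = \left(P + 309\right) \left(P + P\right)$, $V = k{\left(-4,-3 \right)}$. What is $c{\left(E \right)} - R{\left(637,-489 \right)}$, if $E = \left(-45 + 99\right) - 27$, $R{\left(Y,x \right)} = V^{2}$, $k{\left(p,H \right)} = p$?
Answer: $18128$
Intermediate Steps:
$V = -4$
$R{\left(Y,x \right)} = 16$ ($R{\left(Y,x \right)} = \left(-4\right)^{2} = 16$)
$E = 27$ ($E = 54 - 27 = 27$)
$c{\left(P \right)} = 2 P \left(309 + P\right)$ ($c{\left(P \right)} = \left(309 + P\right) 2 P = 2 P \left(309 + P\right)$)
$c{\left(E \right)} - R{\left(637,-489 \right)} = 2 \cdot 27 \left(309 + 27\right) - 16 = 2 \cdot 27 \cdot 336 - 16 = 18144 - 16 = 18128$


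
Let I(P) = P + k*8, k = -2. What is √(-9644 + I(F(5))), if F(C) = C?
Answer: I*√9655 ≈ 98.26*I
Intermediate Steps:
I(P) = -16 + P (I(P) = P - 2*8 = P - 16 = -16 + P)
√(-9644 + I(F(5))) = √(-9644 + (-16 + 5)) = √(-9644 - 11) = √(-9655) = I*√9655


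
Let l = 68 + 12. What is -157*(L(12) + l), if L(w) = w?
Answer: -14444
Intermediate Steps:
l = 80
-157*(L(12) + l) = -157*(12 + 80) = -157*92 = -14444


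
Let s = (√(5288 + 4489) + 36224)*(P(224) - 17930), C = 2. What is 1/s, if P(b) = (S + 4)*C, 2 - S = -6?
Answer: -18112/11747843676247 + √9777/23495687352494 ≈ -1.5375e-9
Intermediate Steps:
S = 8 (S = 2 - 1*(-6) = 2 + 6 = 8)
P(b) = 24 (P(b) = (8 + 4)*2 = 12*2 = 24)
s = -648626944 - 17906*√9777 (s = (√(5288 + 4489) + 36224)*(24 - 17930) = (√9777 + 36224)*(-17906) = (36224 + √9777)*(-17906) = -648626944 - 17906*√9777 ≈ -6.5040e+8)
1/s = 1/(-648626944 - 17906*√9777)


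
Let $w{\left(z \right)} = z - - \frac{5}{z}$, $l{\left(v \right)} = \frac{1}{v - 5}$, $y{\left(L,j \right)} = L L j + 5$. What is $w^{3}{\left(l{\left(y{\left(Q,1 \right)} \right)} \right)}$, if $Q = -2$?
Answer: $\frac{531441}{64} \approx 8303.8$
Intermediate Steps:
$y{\left(L,j \right)} = 5 + j L^{2}$ ($y{\left(L,j \right)} = L^{2} j + 5 = j L^{2} + 5 = 5 + j L^{2}$)
$l{\left(v \right)} = \frac{1}{-5 + v}$
$w{\left(z \right)} = z + \frac{5}{z}$
$w^{3}{\left(l{\left(y{\left(Q,1 \right)} \right)} \right)} = \left(\frac{1}{-5 + \left(5 + 1 \left(-2\right)^{2}\right)} + \frac{5}{\frac{1}{-5 + \left(5 + 1 \left(-2\right)^{2}\right)}}\right)^{3} = \left(\frac{1}{-5 + \left(5 + 1 \cdot 4\right)} + \frac{5}{\frac{1}{-5 + \left(5 + 1 \cdot 4\right)}}\right)^{3} = \left(\frac{1}{-5 + \left(5 + 4\right)} + \frac{5}{\frac{1}{-5 + \left(5 + 4\right)}}\right)^{3} = \left(\frac{1}{-5 + 9} + \frac{5}{\frac{1}{-5 + 9}}\right)^{3} = \left(\frac{1}{4} + \frac{5}{\frac{1}{4}}\right)^{3} = \left(\frac{1}{4} + 5 \frac{1}{\frac{1}{4}}\right)^{3} = \left(\frac{1}{4} + 5 \cdot 4\right)^{3} = \left(\frac{1}{4} + 20\right)^{3} = \left(\frac{81}{4}\right)^{3} = \frac{531441}{64}$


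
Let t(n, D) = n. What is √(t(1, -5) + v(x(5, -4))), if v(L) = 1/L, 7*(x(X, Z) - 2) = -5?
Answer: 4/3 ≈ 1.3333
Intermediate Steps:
x(X, Z) = 9/7 (x(X, Z) = 2 + (⅐)*(-5) = 2 - 5/7 = 9/7)
√(t(1, -5) + v(x(5, -4))) = √(1 + 1/(9/7)) = √(1 + 7/9) = √(16/9) = 4/3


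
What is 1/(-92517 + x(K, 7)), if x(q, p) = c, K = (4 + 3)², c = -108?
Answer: -1/92625 ≈ -1.0796e-5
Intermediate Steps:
K = 49 (K = 7² = 49)
x(q, p) = -108
1/(-92517 + x(K, 7)) = 1/(-92517 - 108) = 1/(-92625) = -1/92625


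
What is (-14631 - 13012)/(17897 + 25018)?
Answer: -27643/42915 ≈ -0.64413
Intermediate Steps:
(-14631 - 13012)/(17897 + 25018) = -27643/42915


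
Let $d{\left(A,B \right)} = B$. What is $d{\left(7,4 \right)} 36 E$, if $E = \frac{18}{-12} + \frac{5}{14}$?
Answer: $- \frac{1152}{7} \approx -164.57$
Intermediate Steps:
$E = - \frac{8}{7}$ ($E = 18 \left(- \frac{1}{12}\right) + 5 \cdot \frac{1}{14} = - \frac{3}{2} + \frac{5}{14} = - \frac{8}{7} \approx -1.1429$)
$d{\left(7,4 \right)} 36 E = 4 \cdot 36 \left(- \frac{8}{7}\right) = 144 \left(- \frac{8}{7}\right) = - \frac{1152}{7}$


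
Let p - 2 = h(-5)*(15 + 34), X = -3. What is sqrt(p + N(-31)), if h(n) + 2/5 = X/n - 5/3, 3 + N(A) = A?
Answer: I*sqrt(23370)/15 ≈ 10.191*I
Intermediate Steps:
N(A) = -3 + A
h(n) = -31/15 - 3/n (h(n) = -2/5 + (-3/n - 5/3) = -2/5 + (-5/3 - 3/n) = -31/15 - 3/n)
p = -1048/15 (p = 2 + (-31/15 - 3/(-5))*(15 + 34) = 2 + (-31/15 - 3*(-1/5))*49 = 2 + (-31/15 + 3/5)*49 = 2 - 22/15*49 = 2 - 1078/15 = -1048/15 ≈ -69.867)
sqrt(p + N(-31)) = sqrt(-1048/15 + (-3 - 31)) = sqrt(-1048/15 - 34) = sqrt(-1558/15) = I*sqrt(23370)/15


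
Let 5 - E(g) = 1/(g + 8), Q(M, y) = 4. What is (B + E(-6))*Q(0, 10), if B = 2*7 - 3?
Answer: 62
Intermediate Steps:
E(g) = 5 - 1/(8 + g) (E(g) = 5 - 1/(g + 8) = 5 - 1/(8 + g))
B = 11 (B = 14 - 3 = 11)
(B + E(-6))*Q(0, 10) = (11 + (39 + 5*(-6))/(8 - 6))*4 = (11 + (39 - 30)/2)*4 = (11 + (1/2)*9)*4 = (11 + 9/2)*4 = (31/2)*4 = 62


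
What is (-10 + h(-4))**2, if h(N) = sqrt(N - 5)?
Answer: 91 - 60*I ≈ 91.0 - 60.0*I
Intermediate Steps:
h(N) = sqrt(-5 + N)
(-10 + h(-4))**2 = (-10 + sqrt(-5 - 4))**2 = (-10 + sqrt(-9))**2 = (-10 + 3*I)**2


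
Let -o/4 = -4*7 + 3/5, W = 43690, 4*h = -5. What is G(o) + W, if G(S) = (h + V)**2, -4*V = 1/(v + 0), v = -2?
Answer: 2796241/64 ≈ 43691.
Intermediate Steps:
h = -5/4 (h = (1/4)*(-5) = -5/4 ≈ -1.2500)
V = 1/8 (V = -1/(4*(-2 + 0)) = -1/4/(-2) = -1/4*(-1/2) = 1/8 ≈ 0.12500)
o = 548/5 (o = -4*(-4*7 + 3/5) = -4*(-28 + 3*(1/5)) = -4*(-28 + 3/5) = -4*(-137/5) = 548/5 ≈ 109.60)
G(S) = 81/64 (G(S) = (-5/4 + 1/8)**2 = (-9/8)**2 = 81/64)
G(o) + W = 81/64 + 43690 = 2796241/64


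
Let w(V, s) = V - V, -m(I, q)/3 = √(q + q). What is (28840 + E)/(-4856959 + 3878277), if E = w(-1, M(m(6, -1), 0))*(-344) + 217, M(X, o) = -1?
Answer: -29057/978682 ≈ -0.029690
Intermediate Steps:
m(I, q) = -3*√2*√q (m(I, q) = -3*√(q + q) = -3*√2*√q)
w(V, s) = 0
E = 217 (E = 0*(-344) + 217 = 0 + 217 = 217)
(28840 + E)/(-4856959 + 3878277) = (28840 + 217)/(-4856959 + 3878277) = 29057/(-978682) = 29057*(-1/978682) = -29057/978682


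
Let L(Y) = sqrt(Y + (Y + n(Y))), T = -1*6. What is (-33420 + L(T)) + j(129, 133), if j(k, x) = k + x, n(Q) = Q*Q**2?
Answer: -33158 + 2*I*sqrt(57) ≈ -33158.0 + 15.1*I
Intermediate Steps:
T = -6
n(Q) = Q**3
L(Y) = sqrt(Y**3 + 2*Y) (L(Y) = sqrt(Y + (Y + Y**3)) = sqrt(Y**3 + 2*Y))
(-33420 + L(T)) + j(129, 133) = (-33420 + sqrt(-6*(2 + (-6)**2))) + (129 + 133) = (-33420 + sqrt(-6*(2 + 36))) + 262 = (-33420 + sqrt(-6*38)) + 262 = (-33420 + sqrt(-228)) + 262 = (-33420 + 2*I*sqrt(57)) + 262 = -33158 + 2*I*sqrt(57)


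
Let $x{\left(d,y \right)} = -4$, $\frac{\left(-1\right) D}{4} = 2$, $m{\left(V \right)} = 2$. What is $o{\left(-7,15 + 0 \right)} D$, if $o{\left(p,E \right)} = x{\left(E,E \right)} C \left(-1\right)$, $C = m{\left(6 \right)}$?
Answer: $-64$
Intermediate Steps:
$D = -8$ ($D = \left(-4\right) 2 = -8$)
$C = 2$
$o{\left(p,E \right)} = 8$ ($o{\left(p,E \right)} = \left(-4\right) 2 \left(-1\right) = \left(-8\right) \left(-1\right) = 8$)
$o{\left(-7,15 + 0 \right)} D = 8 \left(-8\right) = -64$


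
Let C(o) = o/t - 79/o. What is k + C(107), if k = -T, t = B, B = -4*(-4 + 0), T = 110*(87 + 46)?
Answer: -25036375/1712 ≈ -14624.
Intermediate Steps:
T = 14630 (T = 110*133 = 14630)
B = 16 (B = -4*(-4) = 16)
t = 16
C(o) = -79/o + o/16 (C(o) = o/16 - 79/o = -79/o + o/16)
k = -14630 (k = -1*14630 = -14630)
k + C(107) = -14630 + (-79/107 + (1/16)*107) = -14630 + (-79*1/107 + 107/16) = -14630 + (-79/107 + 107/16) = -14630 + 10185/1712 = -25036375/1712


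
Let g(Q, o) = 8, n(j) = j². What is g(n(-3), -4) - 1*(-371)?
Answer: 379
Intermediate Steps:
g(n(-3), -4) - 1*(-371) = 8 - 1*(-371) = 8 + 371 = 379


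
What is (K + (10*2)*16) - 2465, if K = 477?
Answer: -1668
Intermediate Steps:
(K + (10*2)*16) - 2465 = (477 + (10*2)*16) - 2465 = (477 + 20*16) - 2465 = (477 + 320) - 2465 = 797 - 2465 = -1668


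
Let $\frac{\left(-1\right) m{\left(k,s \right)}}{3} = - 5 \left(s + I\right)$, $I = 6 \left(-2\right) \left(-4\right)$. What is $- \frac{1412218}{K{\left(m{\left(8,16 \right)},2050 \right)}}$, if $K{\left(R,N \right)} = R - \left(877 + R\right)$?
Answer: $\frac{1412218}{877} \approx 1610.3$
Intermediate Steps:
$I = 48$ ($I = \left(-12\right) \left(-4\right) = 48$)
$m{\left(k,s \right)} = 720 + 15 s$ ($m{\left(k,s \right)} = - 3 \left(- 5 \left(s + 48\right)\right) = - 3 \left(- 5 \left(48 + s\right)\right) = - 3 \left(-240 - 5 s\right) = 720 + 15 s$)
$K{\left(R,N \right)} = -877$
$- \frac{1412218}{K{\left(m{\left(8,16 \right)},2050 \right)}} = - \frac{1412218}{-877} = \left(-1412218\right) \left(- \frac{1}{877}\right) = \frac{1412218}{877}$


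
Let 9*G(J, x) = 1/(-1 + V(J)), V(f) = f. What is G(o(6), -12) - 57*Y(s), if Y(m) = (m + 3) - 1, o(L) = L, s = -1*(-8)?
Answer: -25649/45 ≈ -569.98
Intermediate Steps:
s = 8
G(J, x) = 1/(9*(-1 + J))
Y(m) = 2 + m (Y(m) = (3 + m) - 1 = 2 + m)
G(o(6), -12) - 57*Y(s) = 1/(9*(-1 + 6)) - 57*(2 + 8) = (⅑)/5 - 57*10 = (⅑)*(⅕) - 570 = 1/45 - 570 = -25649/45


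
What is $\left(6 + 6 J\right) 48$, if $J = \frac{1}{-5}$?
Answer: $\frac{1152}{5} \approx 230.4$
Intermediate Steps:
$J = - \frac{1}{5} \approx -0.2$
$\left(6 + 6 J\right) 48 = \left(6 + 6 \left(- \frac{1}{5}\right)\right) 48 = \left(6 - \frac{6}{5}\right) 48 = \frac{24}{5} \cdot 48 = \frac{1152}{5}$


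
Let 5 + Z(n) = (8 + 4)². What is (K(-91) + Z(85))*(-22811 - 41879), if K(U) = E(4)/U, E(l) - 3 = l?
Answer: -116830140/13 ≈ -8.9869e+6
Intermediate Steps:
E(l) = 3 + l
Z(n) = 139 (Z(n) = -5 + (8 + 4)² = -5 + 12² = -5 + 144 = 139)
K(U) = 7/U (K(U) = (3 + 4)/U = 7/U)
(K(-91) + Z(85))*(-22811 - 41879) = (7/(-91) + 139)*(-22811 - 41879) = (7*(-1/91) + 139)*(-64690) = (-1/13 + 139)*(-64690) = (1806/13)*(-64690) = -116830140/13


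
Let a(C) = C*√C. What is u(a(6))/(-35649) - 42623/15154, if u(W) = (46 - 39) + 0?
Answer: -1519573405/540224946 ≈ -2.8129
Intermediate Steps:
a(C) = C^(3/2)
u(W) = 7 (u(W) = 7 + 0 = 7)
u(a(6))/(-35649) - 42623/15154 = 7/(-35649) - 42623/15154 = 7*(-1/35649) - 42623*1/15154 = -7/35649 - 42623/15154 = -1519573405/540224946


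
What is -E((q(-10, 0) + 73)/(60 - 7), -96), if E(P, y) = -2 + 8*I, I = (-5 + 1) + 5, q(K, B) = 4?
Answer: -6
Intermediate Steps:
I = 1 (I = -4 + 5 = 1)
E(P, y) = 6 (E(P, y) = -2 + 8*1 = -2 + 8 = 6)
-E((q(-10, 0) + 73)/(60 - 7), -96) = -1*6 = -6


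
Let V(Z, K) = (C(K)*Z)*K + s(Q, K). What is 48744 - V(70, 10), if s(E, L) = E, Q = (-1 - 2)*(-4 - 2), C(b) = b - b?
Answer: 48726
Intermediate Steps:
C(b) = 0
Q = 18 (Q = -3*(-6) = 18)
V(Z, K) = 18 (V(Z, K) = (0*Z)*K + 18 = 0*K + 18 = 0 + 18 = 18)
48744 - V(70, 10) = 48744 - 1*18 = 48744 - 18 = 48726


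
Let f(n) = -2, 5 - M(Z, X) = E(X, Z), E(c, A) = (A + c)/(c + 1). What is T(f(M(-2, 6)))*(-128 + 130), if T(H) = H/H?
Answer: 2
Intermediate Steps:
E(c, A) = (A + c)/(1 + c)
M(Z, X) = 5 - (X + Z)/(1 + X) (M(Z, X) = 5 - (Z + X)/(1 + X) = 5 - (X + Z)/(1 + X))
T(H) = 1
T(f(M(-2, 6)))*(-128 + 130) = 1*(-128 + 130) = 1*2 = 2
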